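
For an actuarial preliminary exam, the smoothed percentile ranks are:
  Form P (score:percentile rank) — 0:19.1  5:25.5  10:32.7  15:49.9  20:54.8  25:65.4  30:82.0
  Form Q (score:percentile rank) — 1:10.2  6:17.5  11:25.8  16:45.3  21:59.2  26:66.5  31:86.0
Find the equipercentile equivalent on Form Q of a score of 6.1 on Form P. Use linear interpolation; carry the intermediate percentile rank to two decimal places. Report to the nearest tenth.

11.3

PR of 6.1 on Form P: 25.5 + (6.1 − 5)/(10 − 5) × (32.7 − 25.5) = 27.08
On Form Q, PR 27.08 falls between score 11 (PR 25.8) and 16 (PR 45.3).
Interpolate: 11 + (27.08 − 25.8)/(45.3 − 25.8) × (16 − 11) = 11.3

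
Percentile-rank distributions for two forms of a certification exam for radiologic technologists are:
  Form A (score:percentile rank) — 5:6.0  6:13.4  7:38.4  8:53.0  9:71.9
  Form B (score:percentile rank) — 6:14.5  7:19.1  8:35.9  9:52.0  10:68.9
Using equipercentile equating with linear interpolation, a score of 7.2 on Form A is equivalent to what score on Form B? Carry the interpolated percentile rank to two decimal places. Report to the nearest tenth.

PR of 7.2 on Form A: 38.4 + (7.2 − 7)/(8 − 7) × (53.0 − 38.4) = 41.32
On Form B, PR 41.32 falls between score 8 (PR 35.9) and 9 (PR 52.0).
Interpolate: 8 + (41.32 − 35.9)/(52.0 − 35.9) × (9 − 8) = 8.3

8.3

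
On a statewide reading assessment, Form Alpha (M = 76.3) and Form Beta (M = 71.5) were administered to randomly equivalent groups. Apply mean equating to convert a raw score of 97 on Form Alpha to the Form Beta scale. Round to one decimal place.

92.2

Mean equating: y = x + (M_Y − M_X) = 97 + (71.5 − 76.3) = 92.2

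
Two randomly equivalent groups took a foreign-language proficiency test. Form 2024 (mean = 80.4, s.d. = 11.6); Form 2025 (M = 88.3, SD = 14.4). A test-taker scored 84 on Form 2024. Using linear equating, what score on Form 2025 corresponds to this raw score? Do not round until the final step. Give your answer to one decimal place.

Linear equating: y = (SD_Y/SD_X)(x − M_X) + M_Y
y = (14.4/11.6)(84 − 80.4) + 88.3
y = 1.241379 × 3.6 + 88.3 = 4.4690 + 88.3 = 92.8

92.8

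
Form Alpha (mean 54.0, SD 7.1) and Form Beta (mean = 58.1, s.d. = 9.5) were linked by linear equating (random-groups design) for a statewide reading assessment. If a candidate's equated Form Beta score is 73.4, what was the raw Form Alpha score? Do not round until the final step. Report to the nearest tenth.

65.4

Invert y = (SD_Y/SD_X)(x − M_X) + M_Y:
x = (SD_X/SD_Y)(y − M_Y) + M_X = (7.1/9.5)(73.4 − 58.1) + 54.0
x = 0.747368 × 15.300 + 54.0 = 65.4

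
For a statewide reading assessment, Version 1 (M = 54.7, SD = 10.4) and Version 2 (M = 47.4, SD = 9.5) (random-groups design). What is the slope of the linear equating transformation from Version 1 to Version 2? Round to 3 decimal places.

0.913

A = SD_Y / SD_X = 9.5 / 10.4 = 0.913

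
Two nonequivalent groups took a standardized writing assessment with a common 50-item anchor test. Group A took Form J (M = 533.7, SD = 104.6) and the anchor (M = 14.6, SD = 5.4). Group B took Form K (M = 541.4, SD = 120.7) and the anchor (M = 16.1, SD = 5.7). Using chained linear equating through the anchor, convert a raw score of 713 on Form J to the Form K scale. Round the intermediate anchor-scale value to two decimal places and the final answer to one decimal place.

705.7

Form J → anchor (Group A): v = (5.4/104.6)(713 − 533.7) + 14.6 = 23.86
anchor → Form K (Group B): y = (120.7/5.7)(23.86 − 16.1) + 541.4 = 705.7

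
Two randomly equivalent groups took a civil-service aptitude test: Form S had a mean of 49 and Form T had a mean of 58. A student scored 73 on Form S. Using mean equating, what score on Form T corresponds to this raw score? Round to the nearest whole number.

82

Mean equating: y = x + (M_Y − M_X) = 73 + (58 − 49) = 82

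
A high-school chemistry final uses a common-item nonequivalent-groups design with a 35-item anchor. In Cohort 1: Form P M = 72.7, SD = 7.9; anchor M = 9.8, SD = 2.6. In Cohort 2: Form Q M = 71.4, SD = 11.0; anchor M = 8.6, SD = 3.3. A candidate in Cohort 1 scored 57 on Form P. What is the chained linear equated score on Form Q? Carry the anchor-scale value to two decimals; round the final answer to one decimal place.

58.2

Form P → anchor (Cohort 1): v = (2.6/7.9)(57 − 72.7) + 9.8 = 4.63
anchor → Form Q (Cohort 2): y = (11.0/3.3)(4.63 − 8.6) + 71.4 = 58.2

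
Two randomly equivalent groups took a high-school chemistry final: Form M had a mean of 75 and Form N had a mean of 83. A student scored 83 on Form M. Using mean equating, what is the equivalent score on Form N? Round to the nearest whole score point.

Mean equating: y = x + (M_Y − M_X) = 83 + (83 − 75) = 91

91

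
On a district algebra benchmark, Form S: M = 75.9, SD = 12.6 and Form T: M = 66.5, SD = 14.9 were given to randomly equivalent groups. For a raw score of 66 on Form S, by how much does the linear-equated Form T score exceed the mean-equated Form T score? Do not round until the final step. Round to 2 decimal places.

Mean-equated: 66 + (66.5 − 75.9) = 56.60
Linear-equated: (14.9/12.6)(66 − 75.9) + 66.5 = 54.793
Difference = 54.793 − 56.60 = -1.81

-1.81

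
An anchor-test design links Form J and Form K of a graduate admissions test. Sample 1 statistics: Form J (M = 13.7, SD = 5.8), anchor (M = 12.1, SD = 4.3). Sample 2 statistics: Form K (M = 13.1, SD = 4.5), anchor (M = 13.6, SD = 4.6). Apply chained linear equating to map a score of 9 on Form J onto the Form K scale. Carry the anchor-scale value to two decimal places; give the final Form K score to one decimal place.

Form J → anchor (Sample 1): v = (4.3/5.8)(9 − 13.7) + 12.1 = 8.62
anchor → Form K (Sample 2): y = (4.5/4.6)(8.62 − 13.6) + 13.1 = 8.2

8.2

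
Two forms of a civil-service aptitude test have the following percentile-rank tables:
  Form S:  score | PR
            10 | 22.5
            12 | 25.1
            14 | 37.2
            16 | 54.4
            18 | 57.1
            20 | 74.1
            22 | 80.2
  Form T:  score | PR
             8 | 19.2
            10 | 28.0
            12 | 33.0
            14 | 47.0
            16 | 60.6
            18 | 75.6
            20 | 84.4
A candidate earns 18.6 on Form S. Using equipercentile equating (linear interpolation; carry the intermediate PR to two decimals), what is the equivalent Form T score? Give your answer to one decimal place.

PR of 18.6 on Form S: 57.1 + (18.6 − 18)/(20 − 18) × (74.1 − 57.1) = 62.20
On Form T, PR 62.20 falls between score 16 (PR 60.6) and 18 (PR 75.6).
Interpolate: 16 + (62.20 − 60.6)/(75.6 − 60.6) × (18 − 16) = 16.2

16.2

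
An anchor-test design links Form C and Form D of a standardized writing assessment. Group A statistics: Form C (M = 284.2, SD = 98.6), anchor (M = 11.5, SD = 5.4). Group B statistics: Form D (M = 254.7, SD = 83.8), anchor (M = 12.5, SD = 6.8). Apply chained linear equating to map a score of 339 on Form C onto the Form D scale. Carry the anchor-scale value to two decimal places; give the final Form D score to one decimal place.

Form C → anchor (Group A): v = (5.4/98.6)(339 − 284.2) + 11.5 = 14.50
anchor → Form D (Group B): y = (83.8/6.8)(14.50 − 12.5) + 254.7 = 279.3

279.3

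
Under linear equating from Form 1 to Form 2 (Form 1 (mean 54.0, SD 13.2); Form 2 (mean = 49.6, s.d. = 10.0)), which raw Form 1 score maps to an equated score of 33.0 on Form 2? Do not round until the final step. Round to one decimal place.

32.1

Invert y = (SD_Y/SD_X)(x − M_X) + M_Y:
x = (SD_X/SD_Y)(y − M_Y) + M_X = (13.2/10.0)(33.0 − 49.6) + 54.0
x = 1.320000 × -16.600 + 54.0 = 32.1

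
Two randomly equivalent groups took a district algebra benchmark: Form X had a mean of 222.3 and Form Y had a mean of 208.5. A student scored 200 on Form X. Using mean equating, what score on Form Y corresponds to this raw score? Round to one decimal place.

186.2

Mean equating: y = x + (M_Y − M_X) = 200 + (208.5 − 222.3) = 186.2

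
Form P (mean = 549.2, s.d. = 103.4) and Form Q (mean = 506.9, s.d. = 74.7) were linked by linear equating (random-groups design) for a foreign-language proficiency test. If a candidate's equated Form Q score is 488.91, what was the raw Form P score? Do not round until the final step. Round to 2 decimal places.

Invert y = (SD_Y/SD_X)(x − M_X) + M_Y:
x = (SD_X/SD_Y)(y − M_Y) + M_X = (103.4/74.7)(488.91 − 506.9) + 549.2
x = 1.384203 × -17.990 + 549.2 = 524.30

524.30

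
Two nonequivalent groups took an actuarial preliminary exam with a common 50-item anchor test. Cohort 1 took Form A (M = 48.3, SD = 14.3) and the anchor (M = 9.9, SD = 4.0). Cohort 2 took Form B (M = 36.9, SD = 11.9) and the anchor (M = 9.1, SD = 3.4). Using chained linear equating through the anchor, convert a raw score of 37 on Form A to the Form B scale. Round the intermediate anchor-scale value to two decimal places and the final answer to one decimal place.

Form A → anchor (Cohort 1): v = (4.0/14.3)(37 − 48.3) + 9.9 = 6.74
anchor → Form B (Cohort 2): y = (11.9/3.4)(6.74 − 9.1) + 36.9 = 28.6

28.6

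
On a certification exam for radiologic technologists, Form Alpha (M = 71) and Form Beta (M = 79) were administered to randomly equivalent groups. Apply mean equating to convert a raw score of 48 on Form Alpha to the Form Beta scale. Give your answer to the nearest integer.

56

Mean equating: y = x + (M_Y − M_X) = 48 + (79 − 71) = 56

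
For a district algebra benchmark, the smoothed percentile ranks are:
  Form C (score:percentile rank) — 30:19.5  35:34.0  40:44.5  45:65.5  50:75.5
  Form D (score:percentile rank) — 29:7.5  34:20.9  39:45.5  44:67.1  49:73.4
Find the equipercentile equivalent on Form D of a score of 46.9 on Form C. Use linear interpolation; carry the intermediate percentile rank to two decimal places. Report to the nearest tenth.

PR of 46.9 on Form C: 65.5 + (46.9 − 45)/(50 − 45) × (75.5 − 65.5) = 69.30
On Form D, PR 69.30 falls between score 44 (PR 67.1) and 49 (PR 73.4).
Interpolate: 44 + (69.30 − 67.1)/(73.4 − 67.1) × (49 − 44) = 45.7

45.7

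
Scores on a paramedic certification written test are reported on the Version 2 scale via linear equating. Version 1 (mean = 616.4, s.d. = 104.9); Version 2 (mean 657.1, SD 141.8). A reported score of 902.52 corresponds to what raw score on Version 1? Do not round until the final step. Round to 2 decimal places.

797.96

Invert y = (SD_Y/SD_X)(x − M_X) + M_Y:
x = (SD_X/SD_Y)(y − M_Y) + M_X = (104.9/141.8)(902.52 − 657.1) + 616.4
x = 0.739774 × 245.420 + 616.4 = 797.96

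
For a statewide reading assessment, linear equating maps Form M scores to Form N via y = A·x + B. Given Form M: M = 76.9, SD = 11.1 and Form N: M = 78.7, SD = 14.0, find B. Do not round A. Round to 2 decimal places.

A = SD_Y / SD_X = 14.0 / 11.1 = 1.261261
B = M_Y − A·M_X = 78.7 − 1.261261 × 76.9 = -18.29

-18.29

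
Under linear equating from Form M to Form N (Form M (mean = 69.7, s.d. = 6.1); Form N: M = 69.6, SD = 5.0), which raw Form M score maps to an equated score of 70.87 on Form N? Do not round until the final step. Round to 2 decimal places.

Invert y = (SD_Y/SD_X)(x − M_X) + M_Y:
x = (SD_X/SD_Y)(y − M_Y) + M_X = (6.1/5.0)(70.87 − 69.6) + 69.7
x = 1.220000 × 1.270 + 69.7 = 71.25

71.25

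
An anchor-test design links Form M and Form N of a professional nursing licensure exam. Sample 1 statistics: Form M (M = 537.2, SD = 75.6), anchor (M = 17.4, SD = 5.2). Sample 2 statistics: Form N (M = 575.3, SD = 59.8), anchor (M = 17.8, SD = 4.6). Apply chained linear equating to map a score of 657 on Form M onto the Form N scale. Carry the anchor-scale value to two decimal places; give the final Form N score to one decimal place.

Form M → anchor (Sample 1): v = (5.2/75.6)(657 − 537.2) + 17.4 = 25.64
anchor → Form N (Sample 2): y = (59.8/4.6)(25.64 − 17.8) + 575.3 = 677.2

677.2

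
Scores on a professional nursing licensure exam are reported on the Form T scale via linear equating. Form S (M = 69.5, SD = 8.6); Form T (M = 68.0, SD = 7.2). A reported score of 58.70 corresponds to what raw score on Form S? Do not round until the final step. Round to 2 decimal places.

58.39

Invert y = (SD_Y/SD_X)(x − M_X) + M_Y:
x = (SD_X/SD_Y)(y − M_Y) + M_X = (8.6/7.2)(58.70 − 68.0) + 69.5
x = 1.194444 × -9.300 + 69.5 = 58.39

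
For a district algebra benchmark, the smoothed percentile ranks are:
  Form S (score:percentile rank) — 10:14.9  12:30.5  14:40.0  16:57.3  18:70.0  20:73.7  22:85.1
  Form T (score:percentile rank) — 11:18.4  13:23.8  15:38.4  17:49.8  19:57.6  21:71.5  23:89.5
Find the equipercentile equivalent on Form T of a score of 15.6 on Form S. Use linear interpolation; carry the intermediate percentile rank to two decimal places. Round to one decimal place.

18.0

PR of 15.6 on Form S: 40.0 + (15.6 − 14)/(16 − 14) × (57.3 − 40.0) = 53.84
On Form T, PR 53.84 falls between score 17 (PR 49.8) and 19 (PR 57.6).
Interpolate: 17 + (53.84 − 49.8)/(57.6 − 49.8) × (19 − 17) = 18.0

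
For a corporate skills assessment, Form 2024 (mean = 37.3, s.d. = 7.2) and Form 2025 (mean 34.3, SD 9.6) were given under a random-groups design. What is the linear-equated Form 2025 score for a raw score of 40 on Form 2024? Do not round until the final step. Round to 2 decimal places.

Linear equating: y = (SD_Y/SD_X)(x − M_X) + M_Y
y = (9.6/7.2)(40 − 37.3) + 34.3
y = 1.333333 × 2.7 + 34.3 = 3.6000 + 34.3 = 37.90

37.90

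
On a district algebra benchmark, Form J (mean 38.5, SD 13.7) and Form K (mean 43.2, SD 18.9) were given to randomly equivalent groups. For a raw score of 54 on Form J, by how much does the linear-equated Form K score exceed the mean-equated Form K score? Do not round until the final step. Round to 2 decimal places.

Mean-equated: 54 + (43.2 − 38.5) = 58.70
Linear-equated: (18.9/13.7)(54 − 38.5) + 43.2 = 64.583
Difference = 64.583 − 58.70 = 5.88

5.88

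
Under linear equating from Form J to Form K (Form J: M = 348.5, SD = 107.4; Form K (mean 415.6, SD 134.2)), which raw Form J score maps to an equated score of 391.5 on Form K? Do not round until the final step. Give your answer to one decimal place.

329.2

Invert y = (SD_Y/SD_X)(x − M_X) + M_Y:
x = (SD_X/SD_Y)(y − M_Y) + M_X = (107.4/134.2)(391.5 − 415.6) + 348.5
x = 0.800298 × -24.100 + 348.5 = 329.2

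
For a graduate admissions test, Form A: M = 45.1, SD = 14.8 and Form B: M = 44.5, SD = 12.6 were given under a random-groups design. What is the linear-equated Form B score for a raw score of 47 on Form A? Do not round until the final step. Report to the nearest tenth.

46.1

Linear equating: y = (SD_Y/SD_X)(x − M_X) + M_Y
y = (12.6/14.8)(47 − 45.1) + 44.5
y = 0.851351 × 1.9 + 44.5 = 1.6176 + 44.5 = 46.1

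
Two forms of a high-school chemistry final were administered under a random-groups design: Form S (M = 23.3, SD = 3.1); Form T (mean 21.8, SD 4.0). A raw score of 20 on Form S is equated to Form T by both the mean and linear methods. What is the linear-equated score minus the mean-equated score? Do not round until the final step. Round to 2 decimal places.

-0.96

Mean-equated: 20 + (21.8 − 23.3) = 18.50
Linear-equated: (4.0/3.1)(20 − 23.3) + 21.8 = 17.542
Difference = 17.542 − 18.50 = -0.96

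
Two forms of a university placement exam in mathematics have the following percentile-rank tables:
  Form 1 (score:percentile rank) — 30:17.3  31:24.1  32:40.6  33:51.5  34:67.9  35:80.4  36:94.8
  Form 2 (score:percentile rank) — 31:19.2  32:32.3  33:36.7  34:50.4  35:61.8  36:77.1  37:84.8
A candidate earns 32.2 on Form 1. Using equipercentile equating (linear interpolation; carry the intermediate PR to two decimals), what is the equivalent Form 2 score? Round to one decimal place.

PR of 32.2 on Form 1: 40.6 + (32.2 − 32)/(33 − 32) × (51.5 − 40.6) = 42.78
On Form 2, PR 42.78 falls between score 33 (PR 36.7) and 34 (PR 50.4).
Interpolate: 33 + (42.78 − 36.7)/(50.4 − 36.7) × (34 − 33) = 33.4

33.4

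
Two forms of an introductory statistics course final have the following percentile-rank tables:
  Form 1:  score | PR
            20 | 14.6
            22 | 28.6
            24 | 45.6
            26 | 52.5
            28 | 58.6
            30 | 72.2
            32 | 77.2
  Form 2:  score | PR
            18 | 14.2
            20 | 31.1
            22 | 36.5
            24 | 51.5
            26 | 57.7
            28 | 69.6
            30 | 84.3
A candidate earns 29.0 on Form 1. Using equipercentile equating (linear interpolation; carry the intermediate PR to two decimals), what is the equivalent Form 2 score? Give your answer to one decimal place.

27.3

PR of 29.0 on Form 1: 58.6 + (29.0 − 28)/(30 − 28) × (72.2 − 58.6) = 65.40
On Form 2, PR 65.40 falls between score 26 (PR 57.7) and 28 (PR 69.6).
Interpolate: 26 + (65.40 − 57.7)/(69.6 − 57.7) × (28 − 26) = 27.3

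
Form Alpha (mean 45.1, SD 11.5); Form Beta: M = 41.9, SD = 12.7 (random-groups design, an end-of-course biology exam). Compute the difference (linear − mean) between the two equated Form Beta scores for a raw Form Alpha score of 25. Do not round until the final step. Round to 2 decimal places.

-2.10

Mean-equated: 25 + (41.9 − 45.1) = 21.80
Linear-equated: (12.7/11.5)(25 − 45.1) + 41.9 = 19.703
Difference = 19.703 − 21.80 = -2.10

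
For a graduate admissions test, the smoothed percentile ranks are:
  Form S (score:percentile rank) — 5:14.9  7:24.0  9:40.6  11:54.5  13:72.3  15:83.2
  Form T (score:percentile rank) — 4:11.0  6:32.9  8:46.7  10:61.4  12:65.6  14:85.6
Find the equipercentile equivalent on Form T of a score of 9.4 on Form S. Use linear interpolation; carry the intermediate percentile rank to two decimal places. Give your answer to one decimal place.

7.5

PR of 9.4 on Form S: 40.6 + (9.4 − 9)/(11 − 9) × (54.5 − 40.6) = 43.38
On Form T, PR 43.38 falls between score 6 (PR 32.9) and 8 (PR 46.7).
Interpolate: 6 + (43.38 − 32.9)/(46.7 − 32.9) × (8 − 6) = 7.5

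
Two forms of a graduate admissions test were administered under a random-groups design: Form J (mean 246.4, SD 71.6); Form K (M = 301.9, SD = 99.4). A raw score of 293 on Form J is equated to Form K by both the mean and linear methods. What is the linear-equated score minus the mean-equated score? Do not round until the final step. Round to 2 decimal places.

Mean-equated: 293 + (301.9 − 246.4) = 348.50
Linear-equated: (99.4/71.6)(293 − 246.4) + 301.9 = 366.593
Difference = 366.593 − 348.50 = 18.09

18.09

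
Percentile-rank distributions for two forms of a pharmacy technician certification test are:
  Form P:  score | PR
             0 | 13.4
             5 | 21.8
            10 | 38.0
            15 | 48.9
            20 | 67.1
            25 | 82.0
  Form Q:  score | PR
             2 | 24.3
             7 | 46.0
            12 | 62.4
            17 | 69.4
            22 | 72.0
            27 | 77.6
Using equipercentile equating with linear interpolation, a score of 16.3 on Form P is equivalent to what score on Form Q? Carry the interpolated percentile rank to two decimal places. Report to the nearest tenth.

9.3

PR of 16.3 on Form P: 48.9 + (16.3 − 15)/(20 − 15) × (67.1 − 48.9) = 53.63
On Form Q, PR 53.63 falls between score 7 (PR 46.0) and 12 (PR 62.4).
Interpolate: 7 + (53.63 − 46.0)/(62.4 − 46.0) × (12 − 7) = 9.3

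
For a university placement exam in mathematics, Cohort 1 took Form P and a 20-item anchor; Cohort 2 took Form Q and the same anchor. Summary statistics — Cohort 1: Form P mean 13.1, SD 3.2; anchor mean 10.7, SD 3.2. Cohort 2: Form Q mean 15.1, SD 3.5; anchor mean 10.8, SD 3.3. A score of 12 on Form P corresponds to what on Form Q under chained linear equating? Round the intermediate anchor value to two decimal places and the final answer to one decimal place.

Form P → anchor (Cohort 1): v = (3.2/3.2)(12 − 13.1) + 10.7 = 9.60
anchor → Form Q (Cohort 2): y = (3.5/3.3)(9.60 − 10.8) + 15.1 = 13.8

13.8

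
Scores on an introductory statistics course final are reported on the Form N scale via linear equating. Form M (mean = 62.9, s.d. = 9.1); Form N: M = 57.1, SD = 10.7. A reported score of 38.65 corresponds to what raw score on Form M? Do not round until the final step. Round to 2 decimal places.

47.21

Invert y = (SD_Y/SD_X)(x − M_X) + M_Y:
x = (SD_X/SD_Y)(y − M_Y) + M_X = (9.1/10.7)(38.65 − 57.1) + 62.9
x = 0.850467 × -18.450 + 62.9 = 47.21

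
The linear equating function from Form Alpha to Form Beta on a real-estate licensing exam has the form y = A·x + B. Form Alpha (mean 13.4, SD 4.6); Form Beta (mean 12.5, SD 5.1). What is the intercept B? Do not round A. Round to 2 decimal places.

-2.36

A = SD_Y / SD_X = 5.1 / 4.6 = 1.108696
B = M_Y − A·M_X = 12.5 − 1.108696 × 13.4 = -2.36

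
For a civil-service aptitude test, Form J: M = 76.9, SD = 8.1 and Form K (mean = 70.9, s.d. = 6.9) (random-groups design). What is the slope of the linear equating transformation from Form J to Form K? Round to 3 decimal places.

0.852

A = SD_Y / SD_X = 6.9 / 8.1 = 0.852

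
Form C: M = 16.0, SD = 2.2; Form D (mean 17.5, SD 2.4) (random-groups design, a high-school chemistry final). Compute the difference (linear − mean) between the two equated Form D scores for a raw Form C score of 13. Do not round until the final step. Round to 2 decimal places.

-0.27

Mean-equated: 13 + (17.5 − 16.0) = 14.50
Linear-equated: (2.4/2.2)(13 − 16.0) + 17.5 = 14.227
Difference = 14.227 − 14.50 = -0.27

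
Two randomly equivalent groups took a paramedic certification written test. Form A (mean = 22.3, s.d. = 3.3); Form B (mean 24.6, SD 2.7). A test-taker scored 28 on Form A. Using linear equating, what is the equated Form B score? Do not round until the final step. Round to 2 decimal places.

29.26

Linear equating: y = (SD_Y/SD_X)(x − M_X) + M_Y
y = (2.7/3.3)(28 − 22.3) + 24.6
y = 0.818182 × 5.7 + 24.6 = 4.6636 + 24.6 = 29.26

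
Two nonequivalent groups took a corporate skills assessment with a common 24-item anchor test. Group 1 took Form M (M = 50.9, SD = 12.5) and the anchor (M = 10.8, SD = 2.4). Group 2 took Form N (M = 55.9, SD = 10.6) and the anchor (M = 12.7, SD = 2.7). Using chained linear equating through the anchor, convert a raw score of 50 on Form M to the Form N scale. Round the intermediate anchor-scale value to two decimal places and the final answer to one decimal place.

Form M → anchor (Group 1): v = (2.4/12.5)(50 − 50.9) + 10.8 = 10.63
anchor → Form N (Group 2): y = (10.6/2.7)(10.63 − 12.7) + 55.9 = 47.8

47.8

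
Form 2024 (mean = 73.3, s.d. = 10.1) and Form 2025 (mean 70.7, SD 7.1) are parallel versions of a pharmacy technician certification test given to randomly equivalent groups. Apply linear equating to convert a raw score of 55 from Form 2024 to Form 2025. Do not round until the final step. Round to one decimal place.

Linear equating: y = (SD_Y/SD_X)(x − M_X) + M_Y
y = (7.1/10.1)(55 − 73.3) + 70.7
y = 0.702970 × -18.3 + 70.7 = -12.8644 + 70.7 = 57.8

57.8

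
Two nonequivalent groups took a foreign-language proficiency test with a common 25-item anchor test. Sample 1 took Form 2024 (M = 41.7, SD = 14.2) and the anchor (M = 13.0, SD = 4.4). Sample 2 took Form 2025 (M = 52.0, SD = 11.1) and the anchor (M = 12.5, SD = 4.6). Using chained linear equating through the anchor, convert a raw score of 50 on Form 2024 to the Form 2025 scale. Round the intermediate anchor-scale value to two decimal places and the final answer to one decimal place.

Form 2024 → anchor (Sample 1): v = (4.4/14.2)(50 − 41.7) + 13.0 = 15.57
anchor → Form 2025 (Sample 2): y = (11.1/4.6)(15.57 − 12.5) + 52.0 = 59.4

59.4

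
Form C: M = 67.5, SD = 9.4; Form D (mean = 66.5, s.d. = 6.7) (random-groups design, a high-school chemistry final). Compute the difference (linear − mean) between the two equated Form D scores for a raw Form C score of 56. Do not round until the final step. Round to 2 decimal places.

Mean-equated: 56 + (66.5 − 67.5) = 55.00
Linear-equated: (6.7/9.4)(56 − 67.5) + 66.5 = 58.303
Difference = 58.303 − 55.00 = 3.30

3.30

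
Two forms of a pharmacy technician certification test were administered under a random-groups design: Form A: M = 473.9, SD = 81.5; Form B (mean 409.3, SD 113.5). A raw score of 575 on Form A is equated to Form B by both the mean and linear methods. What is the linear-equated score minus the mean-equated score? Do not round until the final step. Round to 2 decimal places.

Mean-equated: 575 + (409.3 − 473.9) = 510.40
Linear-equated: (113.5/81.5)(575 − 473.9) + 409.3 = 550.096
Difference = 550.096 − 510.40 = 39.70

39.70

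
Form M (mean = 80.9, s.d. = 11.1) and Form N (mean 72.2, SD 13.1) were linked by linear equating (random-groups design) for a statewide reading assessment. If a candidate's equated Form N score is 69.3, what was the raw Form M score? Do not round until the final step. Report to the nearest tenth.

Invert y = (SD_Y/SD_X)(x − M_X) + M_Y:
x = (SD_X/SD_Y)(y − M_Y) + M_X = (11.1/13.1)(69.3 − 72.2) + 80.9
x = 0.847328 × -2.900 + 80.9 = 78.4

78.4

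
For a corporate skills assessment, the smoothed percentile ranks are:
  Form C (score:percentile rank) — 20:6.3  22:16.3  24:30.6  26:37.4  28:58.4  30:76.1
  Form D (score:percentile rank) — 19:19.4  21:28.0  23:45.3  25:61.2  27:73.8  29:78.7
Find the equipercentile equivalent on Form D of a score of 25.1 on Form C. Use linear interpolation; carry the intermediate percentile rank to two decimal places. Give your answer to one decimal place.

PR of 25.1 on Form C: 30.6 + (25.1 − 24)/(26 − 24) × (37.4 − 30.6) = 34.34
On Form D, PR 34.34 falls between score 21 (PR 28.0) and 23 (PR 45.3).
Interpolate: 21 + (34.34 − 28.0)/(45.3 − 28.0) × (23 − 21) = 21.7

21.7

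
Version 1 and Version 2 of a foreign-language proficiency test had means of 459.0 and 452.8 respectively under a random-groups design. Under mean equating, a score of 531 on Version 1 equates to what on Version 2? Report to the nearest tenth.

Mean equating: y = x + (M_Y − M_X) = 531 + (452.8 − 459.0) = 524.8

524.8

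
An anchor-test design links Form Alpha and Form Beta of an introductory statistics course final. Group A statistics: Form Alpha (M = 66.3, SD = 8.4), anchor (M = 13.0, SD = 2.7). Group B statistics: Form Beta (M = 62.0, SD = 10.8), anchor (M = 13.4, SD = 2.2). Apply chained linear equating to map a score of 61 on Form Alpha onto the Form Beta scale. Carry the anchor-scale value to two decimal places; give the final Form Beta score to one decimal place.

Form Alpha → anchor (Group A): v = (2.7/8.4)(61 − 66.3) + 13.0 = 11.30
anchor → Form Beta (Group B): y = (10.8/2.2)(11.30 − 13.4) + 62.0 = 51.7

51.7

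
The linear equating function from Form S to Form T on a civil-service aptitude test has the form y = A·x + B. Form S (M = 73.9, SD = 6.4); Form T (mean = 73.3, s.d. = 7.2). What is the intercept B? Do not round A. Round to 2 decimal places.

-9.84

A = SD_Y / SD_X = 7.2 / 6.4 = 1.125000
B = M_Y − A·M_X = 73.3 − 1.125000 × 73.9 = -9.84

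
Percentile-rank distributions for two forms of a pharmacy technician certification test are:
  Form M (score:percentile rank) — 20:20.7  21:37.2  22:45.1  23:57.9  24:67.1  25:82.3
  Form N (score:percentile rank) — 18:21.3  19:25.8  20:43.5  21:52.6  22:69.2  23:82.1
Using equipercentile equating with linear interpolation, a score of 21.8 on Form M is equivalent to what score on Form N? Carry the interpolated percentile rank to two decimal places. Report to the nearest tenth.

20.0

PR of 21.8 on Form M: 37.2 + (21.8 − 21)/(22 − 21) × (45.1 − 37.2) = 43.52
On Form N, PR 43.52 falls between score 20 (PR 43.5) and 21 (PR 52.6).
Interpolate: 20 + (43.52 − 43.5)/(52.6 − 43.5) × (21 − 20) = 20.0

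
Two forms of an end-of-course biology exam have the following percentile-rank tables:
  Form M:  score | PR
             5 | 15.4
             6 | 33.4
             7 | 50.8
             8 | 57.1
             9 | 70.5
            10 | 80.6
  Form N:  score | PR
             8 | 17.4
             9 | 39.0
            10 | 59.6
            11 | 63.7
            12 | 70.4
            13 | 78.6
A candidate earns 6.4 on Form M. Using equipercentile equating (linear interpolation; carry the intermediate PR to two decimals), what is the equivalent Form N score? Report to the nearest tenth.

PR of 6.4 on Form M: 33.4 + (6.4 − 6)/(7 − 6) × (50.8 − 33.4) = 40.36
On Form N, PR 40.36 falls between score 9 (PR 39.0) and 10 (PR 59.6).
Interpolate: 9 + (40.36 − 39.0)/(59.6 − 39.0) × (10 − 9) = 9.1

9.1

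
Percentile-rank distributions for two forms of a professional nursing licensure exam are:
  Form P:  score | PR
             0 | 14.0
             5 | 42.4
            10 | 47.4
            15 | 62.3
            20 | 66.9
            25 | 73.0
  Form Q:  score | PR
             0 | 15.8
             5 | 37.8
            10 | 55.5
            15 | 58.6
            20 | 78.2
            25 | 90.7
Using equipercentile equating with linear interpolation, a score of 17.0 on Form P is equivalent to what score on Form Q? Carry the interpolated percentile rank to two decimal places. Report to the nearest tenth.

16.4

PR of 17.0 on Form P: 62.3 + (17.0 − 15)/(20 − 15) × (66.9 − 62.3) = 64.14
On Form Q, PR 64.14 falls between score 15 (PR 58.6) and 20 (PR 78.2).
Interpolate: 15 + (64.14 − 58.6)/(78.2 − 58.6) × (20 − 15) = 16.4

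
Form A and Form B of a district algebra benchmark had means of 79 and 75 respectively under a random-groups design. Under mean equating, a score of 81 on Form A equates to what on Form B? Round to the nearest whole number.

Mean equating: y = x + (M_Y − M_X) = 81 + (75 − 79) = 77

77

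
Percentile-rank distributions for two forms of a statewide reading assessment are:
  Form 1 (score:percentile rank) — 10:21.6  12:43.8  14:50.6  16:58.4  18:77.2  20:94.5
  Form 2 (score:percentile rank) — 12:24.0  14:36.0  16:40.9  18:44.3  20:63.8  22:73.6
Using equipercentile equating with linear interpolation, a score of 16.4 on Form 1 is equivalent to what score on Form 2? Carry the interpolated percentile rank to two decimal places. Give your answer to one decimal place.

19.8

PR of 16.4 on Form 1: 58.4 + (16.4 − 16)/(18 − 16) × (77.2 − 58.4) = 62.16
On Form 2, PR 62.16 falls between score 18 (PR 44.3) and 20 (PR 63.8).
Interpolate: 18 + (62.16 − 44.3)/(63.8 − 44.3) × (20 − 18) = 19.8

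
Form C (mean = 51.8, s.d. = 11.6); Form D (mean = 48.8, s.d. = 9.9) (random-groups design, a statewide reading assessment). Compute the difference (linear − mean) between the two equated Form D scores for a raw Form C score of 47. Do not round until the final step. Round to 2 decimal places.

0.70

Mean-equated: 47 + (48.8 − 51.8) = 44.00
Linear-equated: (9.9/11.6)(47 − 51.8) + 48.8 = 44.703
Difference = 44.703 − 44.00 = 0.70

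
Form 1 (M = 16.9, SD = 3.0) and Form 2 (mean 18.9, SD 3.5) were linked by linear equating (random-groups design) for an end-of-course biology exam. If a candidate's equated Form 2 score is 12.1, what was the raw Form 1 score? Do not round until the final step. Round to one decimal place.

11.1

Invert y = (SD_Y/SD_X)(x − M_X) + M_Y:
x = (SD_X/SD_Y)(y − M_Y) + M_X = (3.0/3.5)(12.1 − 18.9) + 16.9
x = 0.857143 × -6.800 + 16.9 = 11.1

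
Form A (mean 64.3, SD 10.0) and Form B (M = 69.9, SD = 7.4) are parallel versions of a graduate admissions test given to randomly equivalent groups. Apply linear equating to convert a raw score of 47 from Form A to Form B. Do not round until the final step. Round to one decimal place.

Linear equating: y = (SD_Y/SD_X)(x − M_X) + M_Y
y = (7.4/10.0)(47 − 64.3) + 69.9
y = 0.740000 × -17.3 + 69.9 = -12.8020 + 69.9 = 57.1

57.1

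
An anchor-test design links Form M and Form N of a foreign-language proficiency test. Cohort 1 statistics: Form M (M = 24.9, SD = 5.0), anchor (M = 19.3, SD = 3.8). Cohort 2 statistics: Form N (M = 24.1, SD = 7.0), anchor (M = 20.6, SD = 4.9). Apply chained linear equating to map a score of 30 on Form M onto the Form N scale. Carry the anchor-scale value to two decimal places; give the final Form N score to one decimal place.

27.8

Form M → anchor (Cohort 1): v = (3.8/5.0)(30 − 24.9) + 19.3 = 23.18
anchor → Form N (Cohort 2): y = (7.0/4.9)(23.18 − 20.6) + 24.1 = 27.8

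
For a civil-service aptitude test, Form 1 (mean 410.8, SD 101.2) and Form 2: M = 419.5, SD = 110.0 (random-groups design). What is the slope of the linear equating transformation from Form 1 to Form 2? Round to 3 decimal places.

1.087

A = SD_Y / SD_X = 110.0 / 101.2 = 1.087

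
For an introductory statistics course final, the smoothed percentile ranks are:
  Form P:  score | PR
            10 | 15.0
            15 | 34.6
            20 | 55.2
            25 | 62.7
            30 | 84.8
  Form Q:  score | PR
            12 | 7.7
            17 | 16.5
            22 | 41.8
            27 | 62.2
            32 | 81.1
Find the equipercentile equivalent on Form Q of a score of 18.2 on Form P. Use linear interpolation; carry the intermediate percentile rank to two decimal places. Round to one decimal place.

23.5

PR of 18.2 on Form P: 34.6 + (18.2 − 15)/(20 − 15) × (55.2 − 34.6) = 47.78
On Form Q, PR 47.78 falls between score 22 (PR 41.8) and 27 (PR 62.2).
Interpolate: 22 + (47.78 − 41.8)/(62.2 − 41.8) × (27 − 22) = 23.5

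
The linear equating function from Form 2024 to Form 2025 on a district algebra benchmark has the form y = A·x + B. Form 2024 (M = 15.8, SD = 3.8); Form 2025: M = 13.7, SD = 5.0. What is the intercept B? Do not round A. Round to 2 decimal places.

-7.09

A = SD_Y / SD_X = 5.0 / 3.8 = 1.315789
B = M_Y − A·M_X = 13.7 − 1.315789 × 15.8 = -7.09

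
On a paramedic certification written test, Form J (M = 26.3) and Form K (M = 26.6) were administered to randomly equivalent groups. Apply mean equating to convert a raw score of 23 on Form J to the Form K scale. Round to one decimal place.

23.3

Mean equating: y = x + (M_Y − M_X) = 23 + (26.6 − 26.3) = 23.3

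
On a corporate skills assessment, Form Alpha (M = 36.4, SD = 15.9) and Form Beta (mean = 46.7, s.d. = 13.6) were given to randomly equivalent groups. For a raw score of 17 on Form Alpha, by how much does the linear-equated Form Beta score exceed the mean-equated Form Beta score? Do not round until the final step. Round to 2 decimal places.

Mean-equated: 17 + (46.7 − 36.4) = 27.30
Linear-equated: (13.6/15.9)(17 − 36.4) + 46.7 = 30.106
Difference = 30.106 − 27.30 = 2.81

2.81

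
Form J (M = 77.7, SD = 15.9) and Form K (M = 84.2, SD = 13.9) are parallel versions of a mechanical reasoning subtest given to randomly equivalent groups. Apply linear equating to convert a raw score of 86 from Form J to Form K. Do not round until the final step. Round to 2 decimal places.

91.46

Linear equating: y = (SD_Y/SD_X)(x − M_X) + M_Y
y = (13.9/15.9)(86 − 77.7) + 84.2
y = 0.874214 × 8.3 + 84.2 = 7.2560 + 84.2 = 91.46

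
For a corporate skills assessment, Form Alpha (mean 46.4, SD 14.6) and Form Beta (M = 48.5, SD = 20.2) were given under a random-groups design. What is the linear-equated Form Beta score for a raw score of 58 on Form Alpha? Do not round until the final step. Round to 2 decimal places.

Linear equating: y = (SD_Y/SD_X)(x − M_X) + M_Y
y = (20.2/14.6)(58 − 46.4) + 48.5
y = 1.383562 × 11.6 + 48.5 = 16.0493 + 48.5 = 64.55

64.55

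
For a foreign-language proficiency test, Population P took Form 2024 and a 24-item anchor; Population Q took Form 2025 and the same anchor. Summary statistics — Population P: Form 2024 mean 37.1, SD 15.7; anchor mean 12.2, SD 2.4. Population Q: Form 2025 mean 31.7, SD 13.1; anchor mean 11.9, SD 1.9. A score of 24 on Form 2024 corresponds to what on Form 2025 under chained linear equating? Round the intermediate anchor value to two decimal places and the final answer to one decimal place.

Form 2024 → anchor (Population P): v = (2.4/15.7)(24 − 37.1) + 12.2 = 10.20
anchor → Form 2025 (Population Q): y = (13.1/1.9)(10.20 − 11.9) + 31.7 = 20.0

20.0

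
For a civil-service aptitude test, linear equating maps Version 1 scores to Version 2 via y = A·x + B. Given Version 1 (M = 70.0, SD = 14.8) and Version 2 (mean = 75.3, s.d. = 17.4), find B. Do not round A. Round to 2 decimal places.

-7.00

A = SD_Y / SD_X = 17.4 / 14.8 = 1.175676
B = M_Y − A·M_X = 75.3 − 1.175676 × 70.0 = -7.00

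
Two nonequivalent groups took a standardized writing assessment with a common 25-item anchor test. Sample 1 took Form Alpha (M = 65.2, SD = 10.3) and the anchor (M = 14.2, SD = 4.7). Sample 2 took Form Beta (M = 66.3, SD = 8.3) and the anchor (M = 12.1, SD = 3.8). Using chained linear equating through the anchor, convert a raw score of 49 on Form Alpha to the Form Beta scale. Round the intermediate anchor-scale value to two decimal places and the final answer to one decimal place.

Form Alpha → anchor (Sample 1): v = (4.7/10.3)(49 − 65.2) + 14.2 = 6.81
anchor → Form Beta (Sample 2): y = (8.3/3.8)(6.81 − 12.1) + 66.3 = 54.7

54.7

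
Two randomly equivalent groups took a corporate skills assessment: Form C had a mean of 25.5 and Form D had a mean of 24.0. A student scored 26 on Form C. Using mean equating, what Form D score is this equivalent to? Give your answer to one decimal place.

24.5

Mean equating: y = x + (M_Y − M_X) = 26 + (24.0 − 25.5) = 24.5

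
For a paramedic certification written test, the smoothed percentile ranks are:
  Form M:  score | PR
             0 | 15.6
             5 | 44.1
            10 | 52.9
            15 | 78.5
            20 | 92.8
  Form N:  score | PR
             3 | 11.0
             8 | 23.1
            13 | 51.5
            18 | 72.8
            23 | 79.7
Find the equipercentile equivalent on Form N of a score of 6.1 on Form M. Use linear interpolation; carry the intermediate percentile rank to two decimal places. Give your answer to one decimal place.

12.0

PR of 6.1 on Form M: 44.1 + (6.1 − 5)/(10 − 5) × (52.9 − 44.1) = 46.04
On Form N, PR 46.04 falls between score 8 (PR 23.1) and 13 (PR 51.5).
Interpolate: 8 + (46.04 − 23.1)/(51.5 − 23.1) × (13 − 8) = 12.0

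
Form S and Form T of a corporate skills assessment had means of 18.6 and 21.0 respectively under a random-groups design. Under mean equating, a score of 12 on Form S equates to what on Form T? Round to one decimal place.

Mean equating: y = x + (M_Y − M_X) = 12 + (21.0 − 18.6) = 14.4

14.4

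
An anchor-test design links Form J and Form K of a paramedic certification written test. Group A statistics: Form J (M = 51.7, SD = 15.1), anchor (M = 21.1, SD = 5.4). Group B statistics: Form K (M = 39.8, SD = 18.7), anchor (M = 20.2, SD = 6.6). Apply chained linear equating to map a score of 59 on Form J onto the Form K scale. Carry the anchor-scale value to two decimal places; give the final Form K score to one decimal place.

Form J → anchor (Group A): v = (5.4/15.1)(59 − 51.7) + 21.1 = 23.71
anchor → Form K (Group B): y = (18.7/6.6)(23.71 − 20.2) + 39.8 = 49.7

49.7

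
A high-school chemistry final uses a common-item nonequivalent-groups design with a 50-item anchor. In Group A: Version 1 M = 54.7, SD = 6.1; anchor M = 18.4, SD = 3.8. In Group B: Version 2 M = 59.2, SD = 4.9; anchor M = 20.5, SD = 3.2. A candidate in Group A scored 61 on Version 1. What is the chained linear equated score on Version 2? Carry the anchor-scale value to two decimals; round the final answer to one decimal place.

Version 1 → anchor (Group A): v = (3.8/6.1)(61 − 54.7) + 18.4 = 22.32
anchor → Version 2 (Group B): y = (4.9/3.2)(22.32 − 20.5) + 59.2 = 62.0

62.0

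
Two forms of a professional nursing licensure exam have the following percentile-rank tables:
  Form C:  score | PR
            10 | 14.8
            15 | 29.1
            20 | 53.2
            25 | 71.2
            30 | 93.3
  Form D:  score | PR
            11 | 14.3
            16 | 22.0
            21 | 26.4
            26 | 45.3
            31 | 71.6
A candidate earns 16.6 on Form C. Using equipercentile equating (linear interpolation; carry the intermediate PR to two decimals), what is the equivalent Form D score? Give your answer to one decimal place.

23.8

PR of 16.6 on Form C: 29.1 + (16.6 − 15)/(20 − 15) × (53.2 − 29.1) = 36.81
On Form D, PR 36.81 falls between score 21 (PR 26.4) and 26 (PR 45.3).
Interpolate: 21 + (36.81 − 26.4)/(45.3 − 26.4) × (26 − 21) = 23.8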